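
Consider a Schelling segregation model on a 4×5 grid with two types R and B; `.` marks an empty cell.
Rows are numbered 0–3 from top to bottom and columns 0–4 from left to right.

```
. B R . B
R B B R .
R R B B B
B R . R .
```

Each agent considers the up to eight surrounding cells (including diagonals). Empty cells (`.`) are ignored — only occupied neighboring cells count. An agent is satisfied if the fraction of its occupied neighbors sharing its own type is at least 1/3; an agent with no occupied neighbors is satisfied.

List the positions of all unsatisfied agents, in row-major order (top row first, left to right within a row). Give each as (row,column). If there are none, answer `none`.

(0,2), (0,4), (1,3), (3,0), (3,3)

(0,1)B 2/4 satisfied
(0,2)R 1/4 not
(0,4)B 0/1 not
(1,0)R 2/4 satisfied
(1,1)B 3/7 satisfied
(1,2)B 4/7 satisfied
(1,3)R 1/6 not
(2,0)R 3/5 satisfied
(2,1)R 3/7 satisfied
(2,2)B 3/7 satisfied
(2,3)B 3/5 satisfied
(2,4)B 1/3 satisfied
(3,0)B 0/3 not
(3,1)R 2/4 satisfied
(3,3)R 0/3 not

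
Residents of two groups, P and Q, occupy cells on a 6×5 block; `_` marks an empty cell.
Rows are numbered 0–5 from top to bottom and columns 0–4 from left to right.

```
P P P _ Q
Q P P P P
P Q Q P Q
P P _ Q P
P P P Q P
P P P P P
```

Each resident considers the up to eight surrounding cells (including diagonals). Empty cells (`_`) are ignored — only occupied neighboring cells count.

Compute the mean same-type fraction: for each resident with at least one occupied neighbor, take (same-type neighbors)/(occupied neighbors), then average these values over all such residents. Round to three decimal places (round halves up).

(0,0)P 2/3
(0,1)P 4/5
(0,2)P 4/4
(0,4)Q 0/2
(1,0)Q 1/5
(1,1)P 5/8
(1,2)P 5/7
(1,3)P 4/7
(1,4)P 2/4
(2,0)P 3/5
(2,1)Q 2/7
(2,2)Q 2/7
(2,3)P 4/7
(2,4)Q 1/5
(3,0)P 4/5
(3,1)P 5/7
(3,3)Q 3/7
(3,4)P 2/5
(4,0)P 5/5
(4,1)P 7/7
(4,2)P 5/7
(4,3)Q 1/7
(4,4)P 3/5
(5,0)P 3/3
(5,1)P 5/5
(5,2)P 4/5
(5,3)P 4/5
(5,4)P 2/3
Sum over 28 residents: 2/3 + 4/5 + 4/4 + 0/2 + 1/5 + 5/8 + 5/7 + 4/7 + 2/4 + 3/5 + 2/7 + 2/7 + 4/7 + 1/5 + 4/5 + 5/7 + 3/7 + 2/5 + 5/5 + 7/7 + 5/7 + 1/7 + 3/5 + 3/3 + 5/5 + 4/5 + 4/5 + 2/3 = 14353/840; mean = 14353/840 ÷ 28 = 14353/23520 = 0.610246… → 0.610.

0.610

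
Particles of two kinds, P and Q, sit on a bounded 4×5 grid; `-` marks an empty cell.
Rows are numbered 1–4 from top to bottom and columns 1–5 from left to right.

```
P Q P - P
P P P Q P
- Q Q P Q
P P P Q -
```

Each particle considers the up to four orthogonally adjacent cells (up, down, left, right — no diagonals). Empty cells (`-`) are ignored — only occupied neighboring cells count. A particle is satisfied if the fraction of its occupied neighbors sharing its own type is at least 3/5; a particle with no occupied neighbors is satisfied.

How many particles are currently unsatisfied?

Row 1: (1,1)P 1/2 unhappy · (1,2)Q 0/3 unhappy · (1,3)P 1/2 unhappy · (1,5)P 1/1 ok
Row 2: (2,1)P 2/2 ok · (2,2)P 2/4 unhappy · (2,3)P 2/4 unhappy · (2,4)Q 0/3 unhappy · (2,5)P 1/3 unhappy
Row 3: (3,2)Q 1/3 unhappy · (3,3)Q 1/4 unhappy · (3,4)P 0/4 unhappy · (3,5)Q 0/2 unhappy
Row 4: (4,1)P 1/1 ok · (4,2)P 2/3 ok · (4,3)P 1/3 unhappy · (4,4)Q 0/2 unhappy
Unsatisfied: (1,1), (1,2), (1,3), (2,2), (2,3), (2,4), (2,5), (3,2), (3,3), (3,4), (3,5), (4,3), (4,4) — 13 in total.

13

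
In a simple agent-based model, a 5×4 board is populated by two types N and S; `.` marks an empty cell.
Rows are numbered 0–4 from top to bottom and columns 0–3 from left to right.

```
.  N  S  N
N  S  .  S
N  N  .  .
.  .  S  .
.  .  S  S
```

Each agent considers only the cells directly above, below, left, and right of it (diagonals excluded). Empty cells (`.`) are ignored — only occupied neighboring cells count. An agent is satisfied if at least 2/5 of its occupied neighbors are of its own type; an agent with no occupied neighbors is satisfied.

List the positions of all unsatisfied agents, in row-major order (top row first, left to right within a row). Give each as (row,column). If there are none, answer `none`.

(0,1), (0,2), (0,3), (1,1), (1,3)

(0,1)N 0/2 not
(0,2)S 0/2 not
(0,3)N 0/2 not
(1,0)N 1/2 satisfied
(1,1)S 0/3 not
(1,3)S 0/1 not
(2,0)N 2/2 satisfied
(2,1)N 1/2 satisfied
(3,2)S 1/1 satisfied
(4,2)S 2/2 satisfied
(4,3)S 1/1 satisfied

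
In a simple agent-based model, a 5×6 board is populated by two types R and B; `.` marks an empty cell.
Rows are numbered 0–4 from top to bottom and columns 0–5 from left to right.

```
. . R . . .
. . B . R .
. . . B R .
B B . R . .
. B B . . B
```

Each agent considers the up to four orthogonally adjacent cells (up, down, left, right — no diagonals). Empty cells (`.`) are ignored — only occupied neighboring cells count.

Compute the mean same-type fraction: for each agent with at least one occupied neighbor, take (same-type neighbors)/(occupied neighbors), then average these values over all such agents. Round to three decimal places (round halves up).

0.550

(0,2)R 0/1
(1,2)B 0/1
(1,4)R 1/1
(2,3)B 0/2
(2,4)R 1/2
(3,0)B 1/1
(3,1)B 2/2
(3,3)R 0/1
(4,1)B 2/2
(4,2)B 1/1
(4,5)B — no occupied neighbors
Sum over 10 agents: 0/1 + 0/1 + 1/1 + 0/2 + 1/2 + 1/1 + 2/2 + 0/1 + 2/2 + 1/1 = 11/2; mean = 11/2 ÷ 10 = 11/20 = 0.55 → 0.550.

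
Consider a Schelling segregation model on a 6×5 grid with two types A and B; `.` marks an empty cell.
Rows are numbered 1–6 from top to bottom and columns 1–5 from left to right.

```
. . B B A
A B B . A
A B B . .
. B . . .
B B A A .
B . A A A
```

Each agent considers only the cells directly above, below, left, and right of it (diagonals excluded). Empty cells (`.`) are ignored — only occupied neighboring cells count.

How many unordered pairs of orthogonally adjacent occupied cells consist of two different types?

Scan each occupied cell's neighbors to the right and below so each pair is counted once.
From row 1: 1 unlike of 4 pairs (running 1/4).
From row 2: 1 unlike of 5 pairs (running 2/9).
From row 3: 1 unlike of 3 pairs (running 3/12).
From row 4: 0 unlike of 1 pairs (running 3/13).
From row 5: 1 unlike of 6 pairs (running 4/19).
From row 6: 0 unlike of 2 pairs (running 4/21).
Total adjacent occupied pairs: 21; unlike-type pairs: 4.

4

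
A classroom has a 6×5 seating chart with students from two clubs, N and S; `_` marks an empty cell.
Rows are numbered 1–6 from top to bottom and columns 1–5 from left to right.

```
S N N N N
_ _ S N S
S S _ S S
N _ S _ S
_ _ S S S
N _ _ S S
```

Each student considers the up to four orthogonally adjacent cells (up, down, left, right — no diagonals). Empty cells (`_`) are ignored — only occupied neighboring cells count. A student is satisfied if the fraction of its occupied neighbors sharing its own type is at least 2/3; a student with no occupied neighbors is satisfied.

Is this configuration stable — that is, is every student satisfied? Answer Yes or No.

(1,1)S 0/1 unhappy
(1,2)N 1/2 unhappy
(1,3)N 2/3 ok
(1,4)N 3/3 ok
(1,5)N 1/2 unhappy
(2,3)S 0/2 unhappy
(2,4)N 1/4 unhappy
(2,5)S 1/3 unhappy
(3,1)S 1/2 unhappy
(3,2)S 1/1 ok
(3,4)S 1/2 unhappy
(3,5)S 3/3 ok
(4,1)N 0/1 unhappy
(4,3)S 1/1 ok
(4,5)S 2/2 ok
(5,3)S 2/2 ok
(5,4)S 3/3 ok
(5,5)S 3/3 ok
(6,1)N 0/0 ok
(6,4)S 2/2 ok
(6,5)S 2/2 ok
For instance (1,1) has only 0/1 same-type neighbors, below 2/3.

No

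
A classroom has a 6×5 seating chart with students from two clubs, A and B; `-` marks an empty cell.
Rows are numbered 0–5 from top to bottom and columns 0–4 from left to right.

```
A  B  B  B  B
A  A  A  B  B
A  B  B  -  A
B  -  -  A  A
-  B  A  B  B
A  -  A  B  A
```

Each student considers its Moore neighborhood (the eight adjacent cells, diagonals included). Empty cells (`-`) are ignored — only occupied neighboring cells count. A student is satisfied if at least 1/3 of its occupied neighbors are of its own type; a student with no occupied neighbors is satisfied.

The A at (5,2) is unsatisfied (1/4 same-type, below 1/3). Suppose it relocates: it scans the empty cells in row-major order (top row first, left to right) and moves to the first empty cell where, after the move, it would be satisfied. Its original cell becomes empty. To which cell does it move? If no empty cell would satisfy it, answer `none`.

Vacating (5,2). Empty cells in order:
  (2,3): 4/7 same-type → satisfied — stop here.

(2,3)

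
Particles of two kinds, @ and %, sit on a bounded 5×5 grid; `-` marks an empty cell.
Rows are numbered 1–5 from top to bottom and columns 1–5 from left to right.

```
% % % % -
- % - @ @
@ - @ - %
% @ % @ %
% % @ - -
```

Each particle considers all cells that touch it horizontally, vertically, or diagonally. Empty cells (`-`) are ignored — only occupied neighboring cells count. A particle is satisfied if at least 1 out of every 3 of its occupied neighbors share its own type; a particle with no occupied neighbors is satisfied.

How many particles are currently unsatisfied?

(1,1)% 2/2 ✓
(1,2)% 3/3 ✓
(1,3)% 3/4 ✓
(1,4)% 1/3 ✓
(2,2)% 3/5 ✓
(2,4)@ 2/5 ✓
(2,5)@ 1/3 ✓
(3,1)@ 1/3 ✓
(3,3)@ 3/5 ✓
(3,5)% 1/4 ✗
(4,1)% 2/4 ✓
(4,2)@ 3/7 ✓
(4,3)% 1/5 ✗
(4,4)@ 2/5 ✓
(4,5)% 1/2 ✓
(5,1)% 2/3 ✓
(5,2)% 3/5 ✓
(5,3)@ 2/4 ✓
Unsatisfied: (3,5), (4,3) — 2 in total.

2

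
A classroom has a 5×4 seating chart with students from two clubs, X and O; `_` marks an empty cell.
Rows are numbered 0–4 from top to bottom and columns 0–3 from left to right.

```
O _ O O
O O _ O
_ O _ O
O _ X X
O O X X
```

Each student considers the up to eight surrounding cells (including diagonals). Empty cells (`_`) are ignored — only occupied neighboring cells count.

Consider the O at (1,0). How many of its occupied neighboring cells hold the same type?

Occupied neighbors of (1,0): (0,0)=O, (1,1)=O, (2,1)=O.
Same type (O): 3 of 3.

3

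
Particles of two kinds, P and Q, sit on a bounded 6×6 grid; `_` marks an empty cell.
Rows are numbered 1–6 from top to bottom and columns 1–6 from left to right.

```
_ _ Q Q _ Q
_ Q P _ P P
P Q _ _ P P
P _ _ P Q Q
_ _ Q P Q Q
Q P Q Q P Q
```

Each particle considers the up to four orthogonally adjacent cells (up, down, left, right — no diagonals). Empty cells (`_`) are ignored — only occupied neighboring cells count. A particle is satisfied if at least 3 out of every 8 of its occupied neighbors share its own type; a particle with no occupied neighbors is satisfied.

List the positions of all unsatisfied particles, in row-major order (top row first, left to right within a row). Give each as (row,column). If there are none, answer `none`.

(1,6), (2,3), (5,4), (6,1), (6,2), (6,4), (6,5)

Row 1: (1,3)Q 1/2 satisfied · (1,4)Q 1/1 satisfied · (1,6)Q 0/1 not
Row 2: (2,2)Q 1/2 satisfied · (2,3)P 0/2 not · (2,5)P 2/2 satisfied · (2,6)P 2/3 satisfied
Row 3: (3,1)P 1/2 satisfied · (3,2)Q 1/2 satisfied · (3,5)P 2/3 satisfied · (3,6)P 2/3 satisfied
Row 4: (4,1)P 1/1 satisfied · (4,4)P 1/2 satisfied · (4,5)Q 2/4 satisfied · (4,6)Q 2/3 satisfied
Row 5: (5,3)Q 1/2 satisfied · (5,4)P 1/4 not · (5,5)Q 2/4 satisfied · (5,6)Q 3/3 satisfied
Row 6: (6,1)Q 0/1 not · (6,2)P 0/2 not · (6,3)Q 2/3 satisfied · (6,4)Q 1/3 not · (6,5)P 0/3 not · (6,6)Q 1/2 satisfied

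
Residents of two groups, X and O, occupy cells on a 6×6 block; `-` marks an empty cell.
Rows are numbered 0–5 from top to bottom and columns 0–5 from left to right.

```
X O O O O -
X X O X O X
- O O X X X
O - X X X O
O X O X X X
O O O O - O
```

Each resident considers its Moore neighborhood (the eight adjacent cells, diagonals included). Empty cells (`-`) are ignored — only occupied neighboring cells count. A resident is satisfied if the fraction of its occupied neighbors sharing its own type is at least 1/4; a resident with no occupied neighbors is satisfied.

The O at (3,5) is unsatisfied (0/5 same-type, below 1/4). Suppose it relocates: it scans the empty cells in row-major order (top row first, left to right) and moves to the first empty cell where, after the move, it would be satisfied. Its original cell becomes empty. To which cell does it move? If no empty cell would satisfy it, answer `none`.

Vacating (3,5). Empty cells in order:
  (0,5): 2/3 same-type → satisfied — stop here.

(0,5)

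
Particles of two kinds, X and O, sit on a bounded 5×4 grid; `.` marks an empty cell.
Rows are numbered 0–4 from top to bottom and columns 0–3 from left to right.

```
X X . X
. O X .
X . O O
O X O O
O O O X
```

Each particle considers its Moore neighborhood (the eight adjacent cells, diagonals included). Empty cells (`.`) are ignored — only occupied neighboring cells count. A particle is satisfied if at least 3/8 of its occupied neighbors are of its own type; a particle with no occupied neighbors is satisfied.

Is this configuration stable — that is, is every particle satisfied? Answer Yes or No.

Row 0: (0,0)X 1/2 ✓ · (0,1)X 2/3 ✓ · (0,3)X 1/1 ✓
Row 1: (1,1)O 1/5 ✗ · (1,2)X 2/5 ✓
Row 2: (2,0)X 1/3 ✗ · (2,2)O 4/6 ✓ · (2,3)O 3/4 ✓
Row 3: (3,0)O 2/4 ✓ · (3,1)X 1/7 ✗ · (3,2)O 5/7 ✓ · (3,3)O 4/5 ✓
Row 4: (4,0)O 2/3 ✓ · (4,1)O 4/5 ✓ · (4,2)O 3/5 ✓ · (4,3)X 0/3 ✗
For instance (1,1) has only 1/5 same-type neighbors, below 3/8.

No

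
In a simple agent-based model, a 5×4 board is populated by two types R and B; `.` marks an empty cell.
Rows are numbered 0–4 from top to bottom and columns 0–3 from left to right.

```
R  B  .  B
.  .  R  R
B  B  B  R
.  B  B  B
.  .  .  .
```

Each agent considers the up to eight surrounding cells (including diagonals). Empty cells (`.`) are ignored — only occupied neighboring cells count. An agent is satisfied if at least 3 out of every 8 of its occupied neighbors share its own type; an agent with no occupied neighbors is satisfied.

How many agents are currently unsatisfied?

(0,0)R 0/1 ✗
(0,1)B 0/2 ✗
(0,3)B 0/2 ✗
(1,2)R 2/6 ✗
(1,3)R 2/4 ✓
(2,0)B 2/2 ✓
(2,1)B 4/5 ✓
(2,2)B 4/7 ✓
(2,3)R 2/5 ✓
(3,1)B 4/4 ✓
(3,2)B 4/5 ✓
(3,3)B 2/3 ✓
Unsatisfied: (0,0), (0,1), (0,3), (1,2) — 4 in total.

4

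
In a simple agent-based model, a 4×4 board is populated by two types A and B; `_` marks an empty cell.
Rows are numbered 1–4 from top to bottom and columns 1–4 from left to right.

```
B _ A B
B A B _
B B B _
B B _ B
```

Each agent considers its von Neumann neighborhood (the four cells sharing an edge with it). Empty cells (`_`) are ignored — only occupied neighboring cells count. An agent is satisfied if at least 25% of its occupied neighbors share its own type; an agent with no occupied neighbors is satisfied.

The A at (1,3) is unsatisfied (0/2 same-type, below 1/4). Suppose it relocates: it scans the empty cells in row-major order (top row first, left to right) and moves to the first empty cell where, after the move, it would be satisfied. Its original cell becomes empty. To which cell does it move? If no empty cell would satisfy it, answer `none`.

(1,2)

Vacating (1,3). Empty cells in order:
  (1,2): 1/2 same-type → satisfied — stop here.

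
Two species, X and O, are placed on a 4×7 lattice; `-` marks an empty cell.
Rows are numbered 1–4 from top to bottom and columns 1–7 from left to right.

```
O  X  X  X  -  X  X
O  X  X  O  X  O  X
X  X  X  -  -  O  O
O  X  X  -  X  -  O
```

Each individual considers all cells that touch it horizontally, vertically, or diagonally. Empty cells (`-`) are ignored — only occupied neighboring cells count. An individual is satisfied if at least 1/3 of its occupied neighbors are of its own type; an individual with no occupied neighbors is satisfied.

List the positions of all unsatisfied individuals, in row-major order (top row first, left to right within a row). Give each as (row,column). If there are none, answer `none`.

(2,1), (2,4), (4,1), (4,5)

(1,1)O 1/3 satisfied
(1,2)X 3/5 satisfied
(1,3)X 4/5 satisfied
(1,4)X 3/4 satisfied
(1,6)X 3/4 satisfied
(1,7)X 2/3 satisfied
(2,1)O 1/5 not
(2,2)X 6/8 satisfied
(2,3)X 6/7 satisfied
(2,4)O 0/5 not
(2,5)X 2/5 satisfied
(2,6)O 2/6 satisfied
(2,7)X 2/5 satisfied
(3,1)X 3/5 satisfied
(3,2)X 6/8 satisfied
(3,3)X 5/6 satisfied
(3,6)O 3/6 satisfied
(3,7)O 3/4 satisfied
(4,1)O 0/3 not
(4,2)X 4/5 satisfied
(4,3)X 3/3 satisfied
(4,5)X 0/1 not
(4,7)O 2/2 satisfied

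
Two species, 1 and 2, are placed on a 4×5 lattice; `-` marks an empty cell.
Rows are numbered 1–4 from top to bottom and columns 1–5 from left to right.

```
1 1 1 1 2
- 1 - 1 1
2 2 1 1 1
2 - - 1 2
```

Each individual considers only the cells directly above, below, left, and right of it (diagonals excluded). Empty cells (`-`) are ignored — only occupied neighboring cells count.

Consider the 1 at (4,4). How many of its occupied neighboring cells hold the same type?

1

Occupied neighbors of (4,4): (3,4)=1, (4,5)=2.
Same type (1): 1 of 2.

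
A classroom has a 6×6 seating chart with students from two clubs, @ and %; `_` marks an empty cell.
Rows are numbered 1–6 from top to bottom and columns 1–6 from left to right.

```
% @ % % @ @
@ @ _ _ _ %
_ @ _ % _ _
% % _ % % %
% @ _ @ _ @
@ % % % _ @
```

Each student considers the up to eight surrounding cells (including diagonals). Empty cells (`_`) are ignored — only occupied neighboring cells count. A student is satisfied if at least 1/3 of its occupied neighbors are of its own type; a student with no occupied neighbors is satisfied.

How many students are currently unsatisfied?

4

(1,1)% 0/3 ✗
(1,2)@ 2/4 ✓
(1,3)% 1/3 ✓
(1,4)% 1/2 ✓
(1,5)@ 1/3 ✓
(1,6)@ 1/2 ✓
(2,1)@ 3/4 ✓
(2,2)@ 3/5 ✓
(2,6)% 0/2 ✗
(3,2)@ 2/4 ✓
(3,4)% 2/2 ✓
(4,1)% 2/4 ✓
(4,2)% 2/4 ✓
(4,4)% 2/3 ✓
(4,5)% 3/5 ✓
(4,6)% 1/2 ✓
(5,1)% 3/5 ✓
(5,2)@ 1/6 ✗
(5,4)@ 0/4 ✗
(5,6)@ 1/3 ✓
(6,1)@ 1/3 ✓
(6,2)% 2/4 ✓
(6,3)% 2/4 ✓
(6,4)% 1/2 ✓
(6,6)@ 1/1 ✓
Unsatisfied: (1,1), (2,6), (5,2), (5,4) — 4 in total.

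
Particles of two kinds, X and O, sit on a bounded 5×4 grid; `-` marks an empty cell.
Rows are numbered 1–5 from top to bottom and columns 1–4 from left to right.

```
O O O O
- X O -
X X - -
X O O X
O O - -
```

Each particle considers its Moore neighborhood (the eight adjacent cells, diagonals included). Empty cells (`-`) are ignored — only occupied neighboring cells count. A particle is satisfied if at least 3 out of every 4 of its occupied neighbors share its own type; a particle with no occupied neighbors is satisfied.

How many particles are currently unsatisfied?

(1,1)O 1/2 not
(1,2)O 3/4 satisfied
(1,3)O 3/4 satisfied
(1,4)O 2/2 satisfied
(2,2)X 2/6 not
(2,3)O 3/5 not
(3,1)X 3/4 satisfied
(3,2)X 3/6 not
(4,1)X 2/5 not
(4,2)O 3/6 not
(4,3)O 2/4 not
(4,4)X 0/1 not
(5,1)O 2/3 not
(5,2)O 3/4 satisfied
Unsatisfied: (1,1), (2,2), (2,3), (3,2), (4,1), (4,2), (4,3), (4,4), (5,1) — 9 in total.

9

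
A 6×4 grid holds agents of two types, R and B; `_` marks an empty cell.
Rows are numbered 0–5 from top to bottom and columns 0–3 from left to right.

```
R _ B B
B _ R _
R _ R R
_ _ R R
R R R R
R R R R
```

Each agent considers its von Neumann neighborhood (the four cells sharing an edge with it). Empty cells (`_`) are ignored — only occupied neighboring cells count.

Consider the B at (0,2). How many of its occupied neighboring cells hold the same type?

1

Occupied neighbors of (0,2): (1,2)=R, (0,3)=B.
Same type (B): 1 of 2.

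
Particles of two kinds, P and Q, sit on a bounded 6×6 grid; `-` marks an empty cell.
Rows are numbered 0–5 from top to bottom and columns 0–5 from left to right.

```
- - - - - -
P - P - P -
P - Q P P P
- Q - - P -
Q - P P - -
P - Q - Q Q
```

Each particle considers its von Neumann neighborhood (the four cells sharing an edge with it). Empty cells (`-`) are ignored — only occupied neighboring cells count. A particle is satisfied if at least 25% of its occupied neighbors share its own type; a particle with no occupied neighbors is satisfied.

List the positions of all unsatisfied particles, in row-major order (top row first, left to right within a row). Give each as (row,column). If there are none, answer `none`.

(1,2), (2,2), (4,0), (5,0), (5,2)

Row 1: (1,0)P 1/1 ok · (1,2)P 0/1 unhappy · (1,4)P 1/1 ok
Row 2: (2,0)P 1/1 ok · (2,2)Q 0/2 unhappy · (2,3)P 1/2 ok · (2,4)P 4/4 ok · (2,5)P 1/1 ok
Row 3: (3,1)Q 0/0 ok · (3,4)P 1/1 ok
Row 4: (4,0)Q 0/1 unhappy · (4,2)P 1/2 ok · (4,3)P 1/1 ok
Row 5: (5,0)P 0/1 unhappy · (5,2)Q 0/1 unhappy · (5,4)Q 1/1 ok · (5,5)Q 1/1 ok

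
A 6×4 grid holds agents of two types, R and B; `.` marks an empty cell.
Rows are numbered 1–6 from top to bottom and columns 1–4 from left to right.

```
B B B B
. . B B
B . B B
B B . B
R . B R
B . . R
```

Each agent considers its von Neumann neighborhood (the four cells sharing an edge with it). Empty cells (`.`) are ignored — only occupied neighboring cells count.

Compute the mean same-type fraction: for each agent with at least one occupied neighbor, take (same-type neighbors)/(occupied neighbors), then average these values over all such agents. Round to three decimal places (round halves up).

Row 1: (1,1)B 1/1 · (1,2)B 2/2 · (1,3)B 3/3 · (1,4)B 2/2
Row 2: (2,3)B 3/3 · (2,4)B 3/3
Row 3: (3,1)B 1/1 · (3,3)B 2/2 · (3,4)B 3/3
Row 4: (4,1)B 2/3 · (4,2)B 1/1 · (4,4)B 1/2
Row 5: (5,1)R 0/2 · (5,3)B 0/1 · (5,4)R 1/3
Row 6: (6,1)B 0/1 · (6,4)R 1/1
Sum over 17 agents: 1/1 + 2/2 + 3/3 + 2/2 + 3/3 + 3/3 + 1/1 + 2/2 + 3/3 + 2/3 + 1/1 + 1/2 + 0/2 + 0/1 + 1/3 + 0/1 + 1/1 = 25/2; mean = 25/2 ÷ 17 = 25/34 = 0.735294… → 0.735.

0.735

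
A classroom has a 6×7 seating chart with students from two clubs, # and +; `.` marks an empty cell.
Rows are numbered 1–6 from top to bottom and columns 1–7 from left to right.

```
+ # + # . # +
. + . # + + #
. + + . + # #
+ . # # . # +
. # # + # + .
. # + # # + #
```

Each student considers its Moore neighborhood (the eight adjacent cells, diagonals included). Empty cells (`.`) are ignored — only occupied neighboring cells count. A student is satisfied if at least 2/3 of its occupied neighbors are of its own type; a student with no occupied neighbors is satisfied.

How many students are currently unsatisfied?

Row 1: (1,1)+ 1/2 unhappy · (1,2)# 0/3 unhappy · (1,3)+ 1/4 unhappy · (1,4)# 1/3 unhappy · (1,6)# 1/4 unhappy · (1,7)+ 1/3 unhappy
Row 2: (2,2)+ 4/5 ok · (2,4)# 1/5 unhappy · (2,5)+ 2/6 unhappy · (2,6)+ 3/7 unhappy · (2,7)# 3/5 unhappy
Row 3: (3,2)+ 3/4 ok · (3,3)+ 2/5 unhappy · (3,5)+ 2/6 unhappy · (3,6)# 3/7 unhappy · (3,7)# 3/5 unhappy
Row 4: (4,1)+ 1/2 unhappy · (4,3)# 3/6 unhappy · (4,4)# 3/6 unhappy · (4,6)# 3/6 unhappy · (4,7)+ 1/4 unhappy
Row 5: (5,2)# 3/5 unhappy · (5,3)# 5/7 ok · (5,4)+ 1/7 unhappy · (5,5)# 4/7 unhappy · (5,6)+ 2/6 unhappy
Row 6: (6,2)# 2/3 ok · (6,3)+ 1/5 unhappy · (6,4)# 3/5 unhappy · (6,5)# 2/5 unhappy · (6,6)+ 1/4 unhappy · (6,7)# 0/2 unhappy
Unsatisfied: (1,1), (1,2), (1,3), (1,4), (1,6), (1,7), (2,4), (2,5), (2,6), (2,7), (3,3), (3,5), (3,6), (3,7), (4,1), (4,3), (4,4), (4,6), (4,7), (5,2), (5,4), (5,5), (5,6), (6,3), (6,4), (6,5), (6,6), (6,7) — 28 in total.

28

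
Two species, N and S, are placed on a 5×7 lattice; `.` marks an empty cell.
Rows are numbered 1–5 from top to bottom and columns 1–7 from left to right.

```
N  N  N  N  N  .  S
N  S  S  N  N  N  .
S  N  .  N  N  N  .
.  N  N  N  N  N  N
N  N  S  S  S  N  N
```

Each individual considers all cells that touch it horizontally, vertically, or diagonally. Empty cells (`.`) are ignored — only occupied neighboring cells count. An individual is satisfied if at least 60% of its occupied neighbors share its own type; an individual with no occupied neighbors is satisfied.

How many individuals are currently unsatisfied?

(1,1)N 2/3 satisfied
(1,2)N 3/5 satisfied
(1,3)N 3/5 satisfied
(1,4)N 4/5 satisfied
(1,5)N 4/4 satisfied
(1,7)S 0/1 not
(2,1)N 3/5 satisfied
(2,2)S 2/7 not
(2,3)S 1/7 not
(2,4)N 6/7 satisfied
(2,5)N 7/7 satisfied
(2,6)N 4/5 satisfied
(3,1)S 1/4 not
(3,2)N 3/6 not
(3,4)N 6/7 satisfied
(3,5)N 8/8 satisfied
(3,6)N 6/6 satisfied
(4,2)N 4/6 satisfied
(4,3)N 5/7 satisfied
(4,4)N 4/7 not
(4,5)N 6/8 satisfied
(4,6)N 6/7 satisfied
(4,7)N 4/4 satisfied
(5,1)N 2/2 satisfied
(5,2)N 3/4 satisfied
(5,3)S 1/5 not
(5,4)S 2/5 not
(5,5)S 1/5 not
(5,6)N 4/5 satisfied
(5,7)N 3/3 satisfied
Unsatisfied: (1,7), (2,2), (2,3), (3,1), (3,2), (4,4), (5,3), (5,4), (5,5) — 9 in total.

9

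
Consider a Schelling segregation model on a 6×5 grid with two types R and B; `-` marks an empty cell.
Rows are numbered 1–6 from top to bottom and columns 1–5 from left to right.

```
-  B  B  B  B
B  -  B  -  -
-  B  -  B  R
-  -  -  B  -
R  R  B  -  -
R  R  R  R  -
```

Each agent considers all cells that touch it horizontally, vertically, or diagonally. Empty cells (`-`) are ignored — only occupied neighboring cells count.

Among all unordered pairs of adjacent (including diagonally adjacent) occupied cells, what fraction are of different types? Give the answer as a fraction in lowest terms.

2/9

Scan each occupied cell's neighbors to the right and below (and the two forward diagonals) so each pair is counted once.
Row 1: B(1,2)–B(1,3)= B(1,2)–B(2,3)= B(1,2)–B(2,1)= B(1,3)–B(1,4)= B(1,3)–B(2,3)= B(1,4)–B(1,5)= B(1,4)–B(2,3)=  → 0/7 unlike.
Row 2: B(2,1)–B(3,2)= B(2,3)–B(3,4)= B(2,3)–B(3,2)=  → 0/3 unlike.
Row 3: B(3,4)–R(3,5)≠ B(3,4)–B(4,4)= R(3,5)–B(4,4)≠  → 2/3 unlike.
Row 4: B(4,4)–B(5,3)=  → 0/1 unlike.
Row 5: R(5,1)–R(5,2)= R(5,1)–R(6,1)= R(5,1)–R(6,2)= R(5,2)–B(5,3)≠ R(5,2)–R(6,2)= R(5,2)–R(6,3)= R(5,2)–R(6,1)= B(5,3)–R(6,3)≠ B(5,3)–R(6,4)≠ B(5,3)–R(6,2)≠  → 4/10 unlike.
Row 6: R(6,1)–R(6,2)= R(6,2)–R(6,3)= R(6,3)–R(6,4)=  → 0/3 unlike.
Total adjacent occupied pairs: 27; unlike-type pairs: 6.
6/27 reduces to 2/9.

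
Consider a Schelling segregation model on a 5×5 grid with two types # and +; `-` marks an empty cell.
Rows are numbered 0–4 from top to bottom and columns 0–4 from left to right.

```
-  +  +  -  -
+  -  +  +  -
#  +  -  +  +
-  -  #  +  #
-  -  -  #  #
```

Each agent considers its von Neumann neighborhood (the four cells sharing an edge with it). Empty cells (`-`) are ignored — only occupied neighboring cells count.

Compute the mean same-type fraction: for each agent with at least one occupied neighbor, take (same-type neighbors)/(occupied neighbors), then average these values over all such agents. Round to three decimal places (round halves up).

0.542

Row 0: (0,1)+ 1/1 · (0,2)+ 2/2
Row 1: (1,0)+ 0/1 · (1,2)+ 2/2 · (1,3)+ 2/2
Row 2: (2,0)# 0/2 · (2,1)+ 0/1 · (2,3)+ 3/3 · (2,4)+ 1/2
Row 3: (3,2)# 0/1 · (3,3)+ 1/4 · (3,4)# 1/3
Row 4: (4,3)# 1/2 · (4,4)# 2/2
Sum over 14 agents: 1/1 + 2/2 + 0/1 + 2/2 + 2/2 + 0/2 + 0/1 + 3/3 + 1/2 + 0/1 + 1/4 + 1/3 + 1/2 + 2/2 = 91/12; mean = 91/12 ÷ 14 = 13/24 = 0.541666… → 0.542.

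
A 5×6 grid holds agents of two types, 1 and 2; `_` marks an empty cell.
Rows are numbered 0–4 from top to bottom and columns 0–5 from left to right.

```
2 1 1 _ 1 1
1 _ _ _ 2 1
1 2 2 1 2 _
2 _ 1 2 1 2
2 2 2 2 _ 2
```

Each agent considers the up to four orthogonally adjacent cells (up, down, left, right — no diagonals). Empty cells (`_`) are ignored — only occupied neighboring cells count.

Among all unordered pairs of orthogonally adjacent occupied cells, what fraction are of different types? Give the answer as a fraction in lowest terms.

5/9

Scan each occupied cell's neighbors to the right and below so each pair is counted once.
Row 0: 2(0,0)–1(0,1)≠ 2(0,0)–1(1,0)≠ 1(0,1)–1(0,2)= 1(0,4)–1(0,5)= 1(0,4)–2(1,4)≠ 1(0,5)–1(1,5)=  → 3/6 unlike.
Row 1: 1(1,0)–1(2,0)= 2(1,4)–1(1,5)≠ 2(1,4)–2(2,4)=  → 1/3 unlike.
Row 2: 1(2,0)–2(2,1)≠ 1(2,0)–2(3,0)≠ 2(2,1)–2(2,2)= 2(2,2)–1(2,3)≠ 2(2,2)–1(3,2)≠ 1(2,3)–2(2,4)≠ 1(2,3)–2(3,3)≠ 2(2,4)–1(3,4)≠  → 7/8 unlike.
Row 3: 2(3,0)–2(4,0)= 1(3,2)–2(3,3)≠ 1(3,2)–2(4,2)≠ 2(3,3)–1(3,4)≠ 2(3,3)–2(4,3)= 1(3,4)–2(3,5)≠ 2(3,5)–2(4,5)=  → 4/7 unlike.
Row 4: 2(4,0)–2(4,1)= 2(4,1)–2(4,2)= 2(4,2)–2(4,3)=  → 0/3 unlike.
Total adjacent occupied pairs: 27; unlike-type pairs: 15.
15/27 reduces to 5/9.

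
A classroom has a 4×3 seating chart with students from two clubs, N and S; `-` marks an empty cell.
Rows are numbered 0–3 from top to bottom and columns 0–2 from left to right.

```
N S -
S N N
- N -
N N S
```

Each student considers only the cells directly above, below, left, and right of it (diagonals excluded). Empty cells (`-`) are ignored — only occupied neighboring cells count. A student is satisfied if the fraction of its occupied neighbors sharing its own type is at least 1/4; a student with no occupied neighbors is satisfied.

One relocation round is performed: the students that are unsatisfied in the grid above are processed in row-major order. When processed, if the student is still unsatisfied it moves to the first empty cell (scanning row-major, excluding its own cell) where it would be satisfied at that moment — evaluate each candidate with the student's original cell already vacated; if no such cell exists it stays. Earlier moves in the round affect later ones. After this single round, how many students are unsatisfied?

0

Initially unsatisfied (in order): (0,0), (0,1), (1,0), (3,2).
  (0,0) → (0,2).
  (0,1) → (0,0).
  (1,0): now satisfied by earlier moves; stays.
  (3,2) → (0,1).
Resulting grid:
S S N
S N N
- N -
N N -
All satisfied now.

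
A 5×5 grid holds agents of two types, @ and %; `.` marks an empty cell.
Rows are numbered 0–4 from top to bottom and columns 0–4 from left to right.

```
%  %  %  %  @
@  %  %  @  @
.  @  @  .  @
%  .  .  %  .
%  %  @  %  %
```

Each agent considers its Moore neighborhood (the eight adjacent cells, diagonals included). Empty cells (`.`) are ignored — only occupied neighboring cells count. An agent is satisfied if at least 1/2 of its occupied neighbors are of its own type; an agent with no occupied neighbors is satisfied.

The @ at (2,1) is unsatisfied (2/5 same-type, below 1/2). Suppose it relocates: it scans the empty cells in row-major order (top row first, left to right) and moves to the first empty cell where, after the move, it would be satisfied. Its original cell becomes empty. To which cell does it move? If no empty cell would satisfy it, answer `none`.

Vacating (2,1). Empty cells in order:
  (2,0): 1/3 same-type → still unsatisfied.
  (2,3): 4/6 same-type → satisfied — stop here.

(2,3)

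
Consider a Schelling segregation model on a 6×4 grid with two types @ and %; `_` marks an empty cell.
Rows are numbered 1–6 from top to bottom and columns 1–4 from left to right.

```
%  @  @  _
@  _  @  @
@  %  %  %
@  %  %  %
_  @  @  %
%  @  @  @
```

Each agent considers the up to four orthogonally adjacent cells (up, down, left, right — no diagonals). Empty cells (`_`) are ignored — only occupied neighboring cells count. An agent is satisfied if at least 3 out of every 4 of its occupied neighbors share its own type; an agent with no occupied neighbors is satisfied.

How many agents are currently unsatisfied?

(1,1)% 0/2 ✗
(1,2)@ 1/2 ✗
(1,3)@ 2/2 ✓
(2,1)@ 1/2 ✗
(2,3)@ 2/3 ✗
(2,4)@ 1/2 ✗
(3,1)@ 2/3 ✗
(3,2)% 2/3 ✗
(3,3)% 3/4 ✓
(3,4)% 2/3 ✗
(4,1)@ 1/2 ✗
(4,2)% 2/4 ✗
(4,3)% 3/4 ✓
(4,4)% 3/3 ✓
(5,2)@ 2/3 ✗
(5,3)@ 2/4 ✗
(5,4)% 1/3 ✗
(6,1)% 0/1 ✗
(6,2)@ 2/3 ✗
(6,3)@ 3/3 ✓
(6,4)@ 1/2 ✗
Unsatisfied: (1,1), (1,2), (2,1), (2,3), (2,4), (3,1), (3,2), (3,4), (4,1), (4,2), (5,2), (5,3), (5,4), (6,1), (6,2), (6,4) — 16 in total.

16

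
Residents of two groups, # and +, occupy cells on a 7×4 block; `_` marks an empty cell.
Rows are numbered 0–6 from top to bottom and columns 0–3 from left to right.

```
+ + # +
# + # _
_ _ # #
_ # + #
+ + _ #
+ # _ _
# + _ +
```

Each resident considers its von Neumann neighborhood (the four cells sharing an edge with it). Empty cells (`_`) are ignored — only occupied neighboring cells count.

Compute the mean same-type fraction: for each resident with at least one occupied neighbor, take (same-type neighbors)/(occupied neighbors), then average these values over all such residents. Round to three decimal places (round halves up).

Row 0: (0,0)+ 1/2 · (0,1)+ 2/3 · (0,2)# 1/3 · (0,3)+ 0/1
Row 1: (1,0)# 0/2 · (1,1)+ 1/3 · (1,2)# 2/3
Row 2: (2,2)# 2/3 · (2,3)# 2/2
Row 3: (3,1)# 0/2 · (3,2)+ 0/3 · (3,3)# 2/3
Row 4: (4,0)+ 2/2 · (4,1)+ 1/3 · (4,3)# 1/1
Row 5: (5,0)+ 1/3 · (5,1)# 0/3
Row 6: (6,0)# 0/2 · (6,1)+ 0/2 · (6,3)+ — no occupied neighbors
Sum over 19 residents: 1/2 + 2/3 + 1/3 + 0/1 + 0/2 + 1/3 + 2/3 + 2/3 + 2/2 + 0/2 + 0/3 + 2/3 + 2/2 + 1/3 + 1/1 + 1/3 + 0/3 + 0/2 + 0/2 = 15/2; mean = 15/2 ÷ 19 = 15/38 = 0.394736… → 0.395.

0.395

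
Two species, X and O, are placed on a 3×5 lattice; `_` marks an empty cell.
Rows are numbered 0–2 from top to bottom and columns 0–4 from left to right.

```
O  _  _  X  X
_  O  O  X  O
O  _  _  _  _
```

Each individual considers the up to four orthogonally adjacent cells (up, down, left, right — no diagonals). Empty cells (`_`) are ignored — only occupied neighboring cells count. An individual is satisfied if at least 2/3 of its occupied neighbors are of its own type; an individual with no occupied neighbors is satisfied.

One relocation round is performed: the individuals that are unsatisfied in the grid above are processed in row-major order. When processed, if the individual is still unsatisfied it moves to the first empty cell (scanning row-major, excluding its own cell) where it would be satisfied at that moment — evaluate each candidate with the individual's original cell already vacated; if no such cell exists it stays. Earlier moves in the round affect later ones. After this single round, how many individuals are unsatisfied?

Initially unsatisfied (in order): (0,4), (1,2), (1,3), (1,4).
  (0,4) → (2,3).
  (1,2) → (0,1).
  (1,3): now satisfied by earlier moves; stays.
  (1,4) → (1,0).
Resulting grid:
O O _ X _
O O _ X _
O _ _ X _
All satisfied now.

0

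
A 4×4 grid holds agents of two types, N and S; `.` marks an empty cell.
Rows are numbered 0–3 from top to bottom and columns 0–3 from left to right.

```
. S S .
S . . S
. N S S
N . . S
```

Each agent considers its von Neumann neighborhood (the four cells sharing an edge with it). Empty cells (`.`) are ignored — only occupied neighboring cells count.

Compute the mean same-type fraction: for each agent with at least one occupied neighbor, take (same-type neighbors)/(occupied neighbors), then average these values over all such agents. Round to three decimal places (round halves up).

(0,1)S 1/1
(0,2)S 1/1
(1,0)S — no occupied neighbors
(1,3)S 1/1
(2,1)N 0/1
(2,2)S 1/2
(2,3)S 3/3
(3,0)N — no occupied neighbors
(3,3)S 1/1
Sum over 7 agents: 1/1 + 1/1 + 1/1 + 0/1 + 1/2 + 3/3 + 1/1 = 11/2; mean = 11/2 ÷ 7 = 11/14 = 0.785714… → 0.786.

0.786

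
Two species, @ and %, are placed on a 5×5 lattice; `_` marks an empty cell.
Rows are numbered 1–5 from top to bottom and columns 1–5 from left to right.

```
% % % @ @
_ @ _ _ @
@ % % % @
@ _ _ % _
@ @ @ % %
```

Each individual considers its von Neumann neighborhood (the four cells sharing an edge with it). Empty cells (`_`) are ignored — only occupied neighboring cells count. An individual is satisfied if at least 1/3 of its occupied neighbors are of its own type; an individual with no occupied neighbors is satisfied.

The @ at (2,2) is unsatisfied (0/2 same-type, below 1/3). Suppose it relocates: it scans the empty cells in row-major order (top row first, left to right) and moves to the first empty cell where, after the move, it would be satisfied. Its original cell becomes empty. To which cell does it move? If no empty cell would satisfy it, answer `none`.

(2,1)

Vacating (2,2). Empty cells in order:
  (2,1): 1/2 same-type → satisfied — stop here.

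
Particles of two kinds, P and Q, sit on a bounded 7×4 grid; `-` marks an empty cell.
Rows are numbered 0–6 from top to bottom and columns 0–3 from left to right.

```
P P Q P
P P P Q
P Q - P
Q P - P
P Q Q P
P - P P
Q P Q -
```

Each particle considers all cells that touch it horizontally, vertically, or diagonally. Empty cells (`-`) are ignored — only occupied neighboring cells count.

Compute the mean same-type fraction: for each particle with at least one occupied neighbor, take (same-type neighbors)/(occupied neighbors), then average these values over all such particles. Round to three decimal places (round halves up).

0.469

(0,0)P 3/3
(0,1)P 4/5
(0,2)Q 1/5
(0,3)P 1/3
(1,0)P 4/5
(1,1)P 5/7
(1,2)P 4/7
(1,3)Q 1/4
(2,0)P 3/5
(2,1)Q 1/6
(2,3)P 2/3
(3,0)Q 2/5
(3,1)P 2/6
(3,3)P 2/3
(4,0)P 2/4
(4,1)Q 2/6
(4,2)Q 1/6
(4,3)P 3/4
(5,0)P 2/4
(5,2)P 3/6
(5,3)P 2/4
(6,0)Q 0/2
(6,1)P 2/4
(6,2)Q 0/3
Sum over 24 particles: 3/3 + 4/5 + 1/5 + 1/3 + 4/5 + 5/7 + 4/7 + 1/4 + 3/5 + 1/6 + 2/3 + 2/5 + 2/6 + 2/3 + 2/4 + 2/6 + 1/6 + 3/4 + 2/4 + 3/6 + 2/4 + 0/2 + 2/4 + 0/3 = 2363/210; mean = 2363/210 ÷ 24 = 2363/5040 = 0.468849… → 0.469.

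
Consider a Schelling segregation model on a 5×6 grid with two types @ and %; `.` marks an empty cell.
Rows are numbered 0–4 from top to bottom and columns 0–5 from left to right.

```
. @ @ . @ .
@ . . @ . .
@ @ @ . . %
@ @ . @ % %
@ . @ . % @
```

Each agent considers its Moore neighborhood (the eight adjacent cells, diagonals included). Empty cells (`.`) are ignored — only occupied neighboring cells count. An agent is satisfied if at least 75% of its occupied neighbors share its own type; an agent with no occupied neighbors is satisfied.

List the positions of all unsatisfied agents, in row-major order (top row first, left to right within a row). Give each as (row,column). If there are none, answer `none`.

Row 0: (0,1)@ 2/2 ok · (0,2)@ 2/2 ok · (0,4)@ 1/1 ok
Row 1: (1,0)@ 3/3 ok · (1,3)@ 3/3 ok
Row 2: (2,0)@ 4/4 ok · (2,1)@ 5/5 ok · (2,2)@ 4/4 ok · (2,5)% 2/2 ok
Row 3: (3,0)@ 4/4 ok · (3,1)@ 6/6 ok · (3,3)@ 2/4 unhappy · (3,4)% 3/5 unhappy · (3,5)% 3/4 ok
Row 4: (4,0)@ 2/2 ok · (4,2)@ 2/2 ok · (4,4)% 2/4 unhappy · (4,5)@ 0/3 unhappy

(3,3), (3,4), (4,4), (4,5)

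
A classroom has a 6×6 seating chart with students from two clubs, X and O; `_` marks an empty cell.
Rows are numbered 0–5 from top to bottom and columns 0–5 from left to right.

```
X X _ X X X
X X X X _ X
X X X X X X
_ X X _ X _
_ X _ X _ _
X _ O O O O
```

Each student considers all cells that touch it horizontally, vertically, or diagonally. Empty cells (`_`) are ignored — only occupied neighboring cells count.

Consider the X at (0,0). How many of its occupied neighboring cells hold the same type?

Occupied neighbors of (0,0): (0,1)=X, (1,0)=X, (1,1)=X.
Same type (X): 3 of 3.

3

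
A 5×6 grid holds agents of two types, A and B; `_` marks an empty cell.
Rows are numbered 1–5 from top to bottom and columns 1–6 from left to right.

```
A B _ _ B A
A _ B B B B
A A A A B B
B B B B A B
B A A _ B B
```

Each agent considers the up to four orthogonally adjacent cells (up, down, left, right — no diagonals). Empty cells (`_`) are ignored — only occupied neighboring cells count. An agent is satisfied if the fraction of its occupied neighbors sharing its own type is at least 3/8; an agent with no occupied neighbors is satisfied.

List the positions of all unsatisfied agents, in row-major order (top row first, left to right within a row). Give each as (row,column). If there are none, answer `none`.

Row 1: (1,1)A 1/2 satisfied · (1,2)B 0/1 not · (1,5)B 1/2 satisfied · (1,6)A 0/2 not
Row 2: (2,1)A 2/2 satisfied · (2,3)B 1/2 satisfied · (2,4)B 2/3 satisfied · (2,5)B 4/4 satisfied · (2,6)B 2/3 satisfied
Row 3: (3,1)A 2/3 satisfied · (3,2)A 2/3 satisfied · (3,3)A 2/4 satisfied · (3,4)A 1/4 not · (3,5)B 2/4 satisfied · (3,6)B 3/3 satisfied
Row 4: (4,1)B 2/3 satisfied · (4,2)B 2/4 satisfied · (4,3)B 2/4 satisfied · (4,4)B 1/3 not · (4,5)A 0/4 not · (4,6)B 2/3 satisfied
Row 5: (5,1)B 1/2 satisfied · (5,2)A 1/3 not · (5,3)A 1/2 satisfied · (5,5)B 1/2 satisfied · (5,6)B 2/2 satisfied

(1,2), (1,6), (3,4), (4,4), (4,5), (5,2)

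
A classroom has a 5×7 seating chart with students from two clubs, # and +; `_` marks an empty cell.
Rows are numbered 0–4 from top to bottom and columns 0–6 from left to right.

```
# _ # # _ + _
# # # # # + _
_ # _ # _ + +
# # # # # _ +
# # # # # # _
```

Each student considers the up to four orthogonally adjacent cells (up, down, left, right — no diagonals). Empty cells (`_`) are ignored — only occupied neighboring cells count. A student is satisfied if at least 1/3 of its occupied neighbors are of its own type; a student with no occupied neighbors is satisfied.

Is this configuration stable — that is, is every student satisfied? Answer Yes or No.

(0,0)# 1/1 ok
(0,2)# 2/2 ok
(0,3)# 2/2 ok
(0,5)+ 1/1 ok
(1,0)# 2/2 ok
(1,1)# 3/3 ok
(1,2)# 3/3 ok
(1,3)# 4/4 ok
(1,4)# 1/2 ok
(1,5)+ 2/3 ok
(2,1)# 2/2 ok
(2,3)# 2/2 ok
(2,5)+ 2/2 ok
(2,6)+ 2/2 ok
(3,0)# 2/2 ok
(3,1)# 4/4 ok
(3,2)# 3/3 ok
(3,3)# 4/4 ok
(3,4)# 2/2 ok
(3,6)+ 1/1 ok
(4,0)# 2/2 ok
(4,1)# 3/3 ok
(4,2)# 3/3 ok
(4,3)# 3/3 ok
(4,4)# 3/3 ok
(4,5)# 1/1 ok
All meet the threshold, so the configuration is stable.

Yes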